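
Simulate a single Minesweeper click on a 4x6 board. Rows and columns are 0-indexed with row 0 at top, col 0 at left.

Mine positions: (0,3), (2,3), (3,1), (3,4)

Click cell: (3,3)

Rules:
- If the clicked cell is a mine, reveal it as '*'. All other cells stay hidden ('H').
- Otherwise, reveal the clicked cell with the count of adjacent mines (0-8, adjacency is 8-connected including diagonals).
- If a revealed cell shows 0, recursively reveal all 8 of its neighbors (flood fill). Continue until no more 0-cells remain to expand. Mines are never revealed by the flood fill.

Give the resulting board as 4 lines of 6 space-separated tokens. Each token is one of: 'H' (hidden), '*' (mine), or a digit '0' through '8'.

H H H H H H
H H H H H H
H H H H H H
H H H 2 H H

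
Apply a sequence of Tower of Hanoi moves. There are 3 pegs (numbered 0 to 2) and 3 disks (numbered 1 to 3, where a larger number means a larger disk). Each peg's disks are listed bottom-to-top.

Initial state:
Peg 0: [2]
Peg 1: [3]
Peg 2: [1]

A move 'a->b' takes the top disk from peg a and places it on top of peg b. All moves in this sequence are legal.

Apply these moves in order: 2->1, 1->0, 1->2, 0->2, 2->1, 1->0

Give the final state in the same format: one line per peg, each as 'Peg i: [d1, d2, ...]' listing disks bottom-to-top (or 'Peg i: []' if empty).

Answer: Peg 0: [2, 1]
Peg 1: []
Peg 2: [3]

Derivation:
After move 1 (2->1):
Peg 0: [2]
Peg 1: [3, 1]
Peg 2: []

After move 2 (1->0):
Peg 0: [2, 1]
Peg 1: [3]
Peg 2: []

After move 3 (1->2):
Peg 0: [2, 1]
Peg 1: []
Peg 2: [3]

After move 4 (0->2):
Peg 0: [2]
Peg 1: []
Peg 2: [3, 1]

After move 5 (2->1):
Peg 0: [2]
Peg 1: [1]
Peg 2: [3]

After move 6 (1->0):
Peg 0: [2, 1]
Peg 1: []
Peg 2: [3]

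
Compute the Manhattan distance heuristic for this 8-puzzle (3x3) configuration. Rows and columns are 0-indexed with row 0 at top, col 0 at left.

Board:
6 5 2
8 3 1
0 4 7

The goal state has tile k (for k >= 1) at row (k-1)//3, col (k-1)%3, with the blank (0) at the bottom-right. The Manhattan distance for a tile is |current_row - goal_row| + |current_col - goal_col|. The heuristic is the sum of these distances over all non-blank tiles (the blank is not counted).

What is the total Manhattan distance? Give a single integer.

Tile 6: (0,0)->(1,2) = 3
Tile 5: (0,1)->(1,1) = 1
Tile 2: (0,2)->(0,1) = 1
Tile 8: (1,0)->(2,1) = 2
Tile 3: (1,1)->(0,2) = 2
Tile 1: (1,2)->(0,0) = 3
Tile 4: (2,1)->(1,0) = 2
Tile 7: (2,2)->(2,0) = 2
Sum: 3 + 1 + 1 + 2 + 2 + 3 + 2 + 2 = 16

Answer: 16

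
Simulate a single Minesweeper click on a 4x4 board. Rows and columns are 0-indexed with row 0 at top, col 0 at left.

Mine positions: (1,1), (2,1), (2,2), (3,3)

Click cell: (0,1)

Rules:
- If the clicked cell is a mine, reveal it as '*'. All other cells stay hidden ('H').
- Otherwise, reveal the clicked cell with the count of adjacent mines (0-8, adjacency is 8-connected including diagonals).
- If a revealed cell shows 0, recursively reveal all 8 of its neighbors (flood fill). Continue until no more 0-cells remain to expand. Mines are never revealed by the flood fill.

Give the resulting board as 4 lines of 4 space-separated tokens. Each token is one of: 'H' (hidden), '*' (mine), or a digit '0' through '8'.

H 1 H H
H H H H
H H H H
H H H H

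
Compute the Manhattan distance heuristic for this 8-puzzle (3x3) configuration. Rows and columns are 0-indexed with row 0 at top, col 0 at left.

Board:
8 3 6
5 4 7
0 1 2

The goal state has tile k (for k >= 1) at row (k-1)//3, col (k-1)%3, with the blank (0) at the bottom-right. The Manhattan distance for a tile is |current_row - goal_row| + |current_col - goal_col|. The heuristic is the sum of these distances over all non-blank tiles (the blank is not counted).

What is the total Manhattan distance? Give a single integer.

Answer: 16

Derivation:
Tile 8: (0,0)->(2,1) = 3
Tile 3: (0,1)->(0,2) = 1
Tile 6: (0,2)->(1,2) = 1
Tile 5: (1,0)->(1,1) = 1
Tile 4: (1,1)->(1,0) = 1
Tile 7: (1,2)->(2,0) = 3
Tile 1: (2,1)->(0,0) = 3
Tile 2: (2,2)->(0,1) = 3
Sum: 3 + 1 + 1 + 1 + 1 + 3 + 3 + 3 = 16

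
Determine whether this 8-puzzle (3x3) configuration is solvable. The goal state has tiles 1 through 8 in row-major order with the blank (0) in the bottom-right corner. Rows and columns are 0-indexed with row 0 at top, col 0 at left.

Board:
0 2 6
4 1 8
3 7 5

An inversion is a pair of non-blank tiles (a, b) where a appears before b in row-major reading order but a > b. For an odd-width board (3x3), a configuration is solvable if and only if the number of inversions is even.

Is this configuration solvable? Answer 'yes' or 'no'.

Inversions (pairs i<j in row-major order where tile[i] > tile[j] > 0): 11
11 is odd, so the puzzle is not solvable.

Answer: no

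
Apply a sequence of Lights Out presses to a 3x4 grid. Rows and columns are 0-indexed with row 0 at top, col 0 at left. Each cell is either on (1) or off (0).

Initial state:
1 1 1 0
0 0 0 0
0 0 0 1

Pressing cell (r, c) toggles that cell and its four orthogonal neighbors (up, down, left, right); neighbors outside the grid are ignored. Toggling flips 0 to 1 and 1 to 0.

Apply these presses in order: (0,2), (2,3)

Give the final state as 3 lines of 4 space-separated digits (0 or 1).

After press 1 at (0,2):
1 0 0 1
0 0 1 0
0 0 0 1

After press 2 at (2,3):
1 0 0 1
0 0 1 1
0 0 1 0

Answer: 1 0 0 1
0 0 1 1
0 0 1 0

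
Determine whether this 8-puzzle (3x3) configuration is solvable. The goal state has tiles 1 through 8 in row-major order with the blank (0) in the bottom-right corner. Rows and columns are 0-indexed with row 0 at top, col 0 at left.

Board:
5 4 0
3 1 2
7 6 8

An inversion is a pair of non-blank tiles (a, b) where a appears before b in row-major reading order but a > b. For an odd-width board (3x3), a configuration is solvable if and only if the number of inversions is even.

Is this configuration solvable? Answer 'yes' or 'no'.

Inversions (pairs i<j in row-major order where tile[i] > tile[j] > 0): 10
10 is even, so the puzzle is solvable.

Answer: yes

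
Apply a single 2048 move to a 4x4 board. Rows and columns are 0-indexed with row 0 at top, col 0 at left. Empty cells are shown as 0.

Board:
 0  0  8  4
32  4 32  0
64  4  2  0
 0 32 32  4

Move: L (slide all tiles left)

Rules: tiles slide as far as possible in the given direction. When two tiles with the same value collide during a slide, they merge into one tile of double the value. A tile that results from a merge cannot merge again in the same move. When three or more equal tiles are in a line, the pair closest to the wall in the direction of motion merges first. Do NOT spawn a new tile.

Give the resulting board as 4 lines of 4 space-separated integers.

Slide left:
row 0: [0, 0, 8, 4] -> [8, 4, 0, 0]
row 1: [32, 4, 32, 0] -> [32, 4, 32, 0]
row 2: [64, 4, 2, 0] -> [64, 4, 2, 0]
row 3: [0, 32, 32, 4] -> [64, 4, 0, 0]

Answer:  8  4  0  0
32  4 32  0
64  4  2  0
64  4  0  0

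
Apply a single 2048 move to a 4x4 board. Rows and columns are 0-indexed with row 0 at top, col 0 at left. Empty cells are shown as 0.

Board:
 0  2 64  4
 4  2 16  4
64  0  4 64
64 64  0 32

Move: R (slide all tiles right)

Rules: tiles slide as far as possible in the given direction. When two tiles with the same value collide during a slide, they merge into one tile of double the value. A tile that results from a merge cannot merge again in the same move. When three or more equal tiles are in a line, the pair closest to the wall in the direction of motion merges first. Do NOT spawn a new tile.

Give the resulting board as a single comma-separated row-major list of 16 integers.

Slide right:
row 0: [0, 2, 64, 4] -> [0, 2, 64, 4]
row 1: [4, 2, 16, 4] -> [4, 2, 16, 4]
row 2: [64, 0, 4, 64] -> [0, 64, 4, 64]
row 3: [64, 64, 0, 32] -> [0, 0, 128, 32]

Answer: 0, 2, 64, 4, 4, 2, 16, 4, 0, 64, 4, 64, 0, 0, 128, 32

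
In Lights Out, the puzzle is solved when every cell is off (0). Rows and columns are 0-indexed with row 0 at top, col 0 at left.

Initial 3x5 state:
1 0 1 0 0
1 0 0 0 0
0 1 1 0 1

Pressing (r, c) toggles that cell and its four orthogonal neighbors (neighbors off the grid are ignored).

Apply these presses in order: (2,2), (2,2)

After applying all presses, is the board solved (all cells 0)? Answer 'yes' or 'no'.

Answer: no

Derivation:
After press 1 at (2,2):
1 0 1 0 0
1 0 1 0 0
0 0 0 1 1

After press 2 at (2,2):
1 0 1 0 0
1 0 0 0 0
0 1 1 0 1

Lights still on: 6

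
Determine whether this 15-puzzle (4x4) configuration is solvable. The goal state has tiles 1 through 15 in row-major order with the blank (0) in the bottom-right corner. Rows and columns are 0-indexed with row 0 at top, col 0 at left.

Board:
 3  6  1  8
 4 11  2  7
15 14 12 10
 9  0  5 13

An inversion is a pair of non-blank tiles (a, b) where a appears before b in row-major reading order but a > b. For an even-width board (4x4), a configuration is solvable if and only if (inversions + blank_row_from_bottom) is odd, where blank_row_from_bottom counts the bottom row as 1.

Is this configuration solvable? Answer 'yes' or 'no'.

Answer: yes

Derivation:
Inversions: 34
Blank is in row 3 (0-indexed from top), which is row 1 counting from the bottom (bottom = 1).
34 + 1 = 35, which is odd, so the puzzle is solvable.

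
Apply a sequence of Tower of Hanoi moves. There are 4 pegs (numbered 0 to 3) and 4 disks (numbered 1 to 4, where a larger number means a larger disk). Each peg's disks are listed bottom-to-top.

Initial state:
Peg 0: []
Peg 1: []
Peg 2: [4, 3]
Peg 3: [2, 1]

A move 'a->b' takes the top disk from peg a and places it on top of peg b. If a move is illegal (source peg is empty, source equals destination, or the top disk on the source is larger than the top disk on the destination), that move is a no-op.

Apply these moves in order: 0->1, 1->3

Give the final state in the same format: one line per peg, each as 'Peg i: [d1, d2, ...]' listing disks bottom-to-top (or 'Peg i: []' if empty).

Answer: Peg 0: []
Peg 1: []
Peg 2: [4, 3]
Peg 3: [2, 1]

Derivation:
After move 1 (0->1):
Peg 0: []
Peg 1: []
Peg 2: [4, 3]
Peg 3: [2, 1]

After move 2 (1->3):
Peg 0: []
Peg 1: []
Peg 2: [4, 3]
Peg 3: [2, 1]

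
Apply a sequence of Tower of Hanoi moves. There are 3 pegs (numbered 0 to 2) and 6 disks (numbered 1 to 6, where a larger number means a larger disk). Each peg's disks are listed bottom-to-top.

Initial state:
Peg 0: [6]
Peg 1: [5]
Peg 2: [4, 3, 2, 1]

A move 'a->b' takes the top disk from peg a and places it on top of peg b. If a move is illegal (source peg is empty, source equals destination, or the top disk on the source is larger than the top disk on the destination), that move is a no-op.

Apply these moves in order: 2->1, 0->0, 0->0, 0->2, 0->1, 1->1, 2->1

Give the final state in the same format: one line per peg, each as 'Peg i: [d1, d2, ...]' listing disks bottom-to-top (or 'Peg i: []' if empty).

Answer: Peg 0: [6]
Peg 1: [5, 1]
Peg 2: [4, 3, 2]

Derivation:
After move 1 (2->1):
Peg 0: [6]
Peg 1: [5, 1]
Peg 2: [4, 3, 2]

After move 2 (0->0):
Peg 0: [6]
Peg 1: [5, 1]
Peg 2: [4, 3, 2]

After move 3 (0->0):
Peg 0: [6]
Peg 1: [5, 1]
Peg 2: [4, 3, 2]

After move 4 (0->2):
Peg 0: [6]
Peg 1: [5, 1]
Peg 2: [4, 3, 2]

After move 5 (0->1):
Peg 0: [6]
Peg 1: [5, 1]
Peg 2: [4, 3, 2]

After move 6 (1->1):
Peg 0: [6]
Peg 1: [5, 1]
Peg 2: [4, 3, 2]

After move 7 (2->1):
Peg 0: [6]
Peg 1: [5, 1]
Peg 2: [4, 3, 2]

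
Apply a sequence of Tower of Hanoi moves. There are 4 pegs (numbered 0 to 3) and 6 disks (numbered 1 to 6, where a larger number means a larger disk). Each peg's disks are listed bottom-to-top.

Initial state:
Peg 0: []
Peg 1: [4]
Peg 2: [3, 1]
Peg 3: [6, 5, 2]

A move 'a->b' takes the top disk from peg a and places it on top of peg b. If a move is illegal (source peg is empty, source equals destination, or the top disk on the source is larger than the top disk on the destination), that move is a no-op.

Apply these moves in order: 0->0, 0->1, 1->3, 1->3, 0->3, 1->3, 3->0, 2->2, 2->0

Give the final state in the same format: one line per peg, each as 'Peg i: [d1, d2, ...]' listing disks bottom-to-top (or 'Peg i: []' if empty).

Answer: Peg 0: [2, 1]
Peg 1: [4]
Peg 2: [3]
Peg 3: [6, 5]

Derivation:
After move 1 (0->0):
Peg 0: []
Peg 1: [4]
Peg 2: [3, 1]
Peg 3: [6, 5, 2]

After move 2 (0->1):
Peg 0: []
Peg 1: [4]
Peg 2: [3, 1]
Peg 3: [6, 5, 2]

After move 3 (1->3):
Peg 0: []
Peg 1: [4]
Peg 2: [3, 1]
Peg 3: [6, 5, 2]

After move 4 (1->3):
Peg 0: []
Peg 1: [4]
Peg 2: [3, 1]
Peg 3: [6, 5, 2]

After move 5 (0->3):
Peg 0: []
Peg 1: [4]
Peg 2: [3, 1]
Peg 3: [6, 5, 2]

After move 6 (1->3):
Peg 0: []
Peg 1: [4]
Peg 2: [3, 1]
Peg 3: [6, 5, 2]

After move 7 (3->0):
Peg 0: [2]
Peg 1: [4]
Peg 2: [3, 1]
Peg 3: [6, 5]

After move 8 (2->2):
Peg 0: [2]
Peg 1: [4]
Peg 2: [3, 1]
Peg 3: [6, 5]

After move 9 (2->0):
Peg 0: [2, 1]
Peg 1: [4]
Peg 2: [3]
Peg 3: [6, 5]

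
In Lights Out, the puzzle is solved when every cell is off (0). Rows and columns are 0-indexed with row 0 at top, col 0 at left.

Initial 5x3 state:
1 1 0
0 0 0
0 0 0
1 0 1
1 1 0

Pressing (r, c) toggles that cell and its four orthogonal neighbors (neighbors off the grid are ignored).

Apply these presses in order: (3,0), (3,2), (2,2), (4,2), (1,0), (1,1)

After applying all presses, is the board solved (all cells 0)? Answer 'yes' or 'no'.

Answer: yes

Derivation:
After press 1 at (3,0):
1 1 0
0 0 0
1 0 0
0 1 1
0 1 0

After press 2 at (3,2):
1 1 0
0 0 0
1 0 1
0 0 0
0 1 1

After press 3 at (2,2):
1 1 0
0 0 1
1 1 0
0 0 1
0 1 1

After press 4 at (4,2):
1 1 0
0 0 1
1 1 0
0 0 0
0 0 0

After press 5 at (1,0):
0 1 0
1 1 1
0 1 0
0 0 0
0 0 0

After press 6 at (1,1):
0 0 0
0 0 0
0 0 0
0 0 0
0 0 0

Lights still on: 0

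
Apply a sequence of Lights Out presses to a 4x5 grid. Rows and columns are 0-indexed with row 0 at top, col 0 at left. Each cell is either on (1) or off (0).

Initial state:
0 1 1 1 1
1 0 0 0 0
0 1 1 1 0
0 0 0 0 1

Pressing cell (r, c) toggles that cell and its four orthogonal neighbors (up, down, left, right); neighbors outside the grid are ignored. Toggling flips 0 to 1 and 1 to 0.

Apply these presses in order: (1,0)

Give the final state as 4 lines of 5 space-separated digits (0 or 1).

After press 1 at (1,0):
1 1 1 1 1
0 1 0 0 0
1 1 1 1 0
0 0 0 0 1

Answer: 1 1 1 1 1
0 1 0 0 0
1 1 1 1 0
0 0 0 0 1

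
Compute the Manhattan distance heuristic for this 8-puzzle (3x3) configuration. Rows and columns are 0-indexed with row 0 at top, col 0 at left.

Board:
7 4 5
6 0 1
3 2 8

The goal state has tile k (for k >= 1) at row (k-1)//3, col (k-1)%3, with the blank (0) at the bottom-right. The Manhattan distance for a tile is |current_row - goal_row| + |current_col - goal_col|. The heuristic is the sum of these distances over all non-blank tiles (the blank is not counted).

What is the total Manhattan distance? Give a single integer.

Tile 7: (0,0)->(2,0) = 2
Tile 4: (0,1)->(1,0) = 2
Tile 5: (0,2)->(1,1) = 2
Tile 6: (1,0)->(1,2) = 2
Tile 1: (1,2)->(0,0) = 3
Tile 3: (2,0)->(0,2) = 4
Tile 2: (2,1)->(0,1) = 2
Tile 8: (2,2)->(2,1) = 1
Sum: 2 + 2 + 2 + 2 + 3 + 4 + 2 + 1 = 18

Answer: 18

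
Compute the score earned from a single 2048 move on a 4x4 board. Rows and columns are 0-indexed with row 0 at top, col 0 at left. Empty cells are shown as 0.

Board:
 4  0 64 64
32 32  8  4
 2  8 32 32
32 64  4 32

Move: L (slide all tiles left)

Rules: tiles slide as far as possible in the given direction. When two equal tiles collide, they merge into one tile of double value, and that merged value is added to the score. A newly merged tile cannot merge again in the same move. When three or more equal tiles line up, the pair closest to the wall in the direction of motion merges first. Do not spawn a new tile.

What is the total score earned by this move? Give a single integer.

Answer: 256

Derivation:
Slide left:
row 0: [4, 0, 64, 64] -> [4, 128, 0, 0]  score +128 (running 128)
row 1: [32, 32, 8, 4] -> [64, 8, 4, 0]  score +64 (running 192)
row 2: [2, 8, 32, 32] -> [2, 8, 64, 0]  score +64 (running 256)
row 3: [32, 64, 4, 32] -> [32, 64, 4, 32]  score +0 (running 256)
Board after move:
  4 128   0   0
 64   8   4   0
  2   8  64   0
 32  64   4  32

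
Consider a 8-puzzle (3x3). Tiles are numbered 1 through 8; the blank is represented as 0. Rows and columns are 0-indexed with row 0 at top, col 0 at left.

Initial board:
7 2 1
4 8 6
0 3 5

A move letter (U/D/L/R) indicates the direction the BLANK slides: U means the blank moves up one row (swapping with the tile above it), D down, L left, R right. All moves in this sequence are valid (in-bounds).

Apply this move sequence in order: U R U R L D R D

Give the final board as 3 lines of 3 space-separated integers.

After move 1 (U):
7 2 1
0 8 6
4 3 5

After move 2 (R):
7 2 1
8 0 6
4 3 5

After move 3 (U):
7 0 1
8 2 6
4 3 5

After move 4 (R):
7 1 0
8 2 6
4 3 5

After move 5 (L):
7 0 1
8 2 6
4 3 5

After move 6 (D):
7 2 1
8 0 6
4 3 5

After move 7 (R):
7 2 1
8 6 0
4 3 5

After move 8 (D):
7 2 1
8 6 5
4 3 0

Answer: 7 2 1
8 6 5
4 3 0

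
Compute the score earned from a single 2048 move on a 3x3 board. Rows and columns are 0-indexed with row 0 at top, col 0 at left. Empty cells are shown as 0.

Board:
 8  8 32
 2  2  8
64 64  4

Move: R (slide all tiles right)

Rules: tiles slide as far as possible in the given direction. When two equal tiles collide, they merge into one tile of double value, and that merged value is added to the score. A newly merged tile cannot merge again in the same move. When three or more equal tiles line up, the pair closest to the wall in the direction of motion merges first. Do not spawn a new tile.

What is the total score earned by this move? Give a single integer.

Answer: 148

Derivation:
Slide right:
row 0: [8, 8, 32] -> [0, 16, 32]  score +16 (running 16)
row 1: [2, 2, 8] -> [0, 4, 8]  score +4 (running 20)
row 2: [64, 64, 4] -> [0, 128, 4]  score +128 (running 148)
Board after move:
  0  16  32
  0   4   8
  0 128   4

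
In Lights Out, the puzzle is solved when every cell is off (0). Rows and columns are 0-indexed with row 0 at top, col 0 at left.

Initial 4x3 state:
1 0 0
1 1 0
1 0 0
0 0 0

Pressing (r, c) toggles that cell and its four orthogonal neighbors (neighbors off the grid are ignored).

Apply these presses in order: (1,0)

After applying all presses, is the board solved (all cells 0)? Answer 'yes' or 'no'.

After press 1 at (1,0):
0 0 0
0 0 0
0 0 0
0 0 0

Lights still on: 0

Answer: yes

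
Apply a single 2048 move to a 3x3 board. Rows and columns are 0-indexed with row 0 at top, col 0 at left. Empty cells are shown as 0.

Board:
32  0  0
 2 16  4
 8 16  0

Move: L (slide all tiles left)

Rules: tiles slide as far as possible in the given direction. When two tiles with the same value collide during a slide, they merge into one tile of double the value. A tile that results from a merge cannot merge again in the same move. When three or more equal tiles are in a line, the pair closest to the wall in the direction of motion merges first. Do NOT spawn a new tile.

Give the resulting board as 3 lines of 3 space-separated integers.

Slide left:
row 0: [32, 0, 0] -> [32, 0, 0]
row 1: [2, 16, 4] -> [2, 16, 4]
row 2: [8, 16, 0] -> [8, 16, 0]

Answer: 32  0  0
 2 16  4
 8 16  0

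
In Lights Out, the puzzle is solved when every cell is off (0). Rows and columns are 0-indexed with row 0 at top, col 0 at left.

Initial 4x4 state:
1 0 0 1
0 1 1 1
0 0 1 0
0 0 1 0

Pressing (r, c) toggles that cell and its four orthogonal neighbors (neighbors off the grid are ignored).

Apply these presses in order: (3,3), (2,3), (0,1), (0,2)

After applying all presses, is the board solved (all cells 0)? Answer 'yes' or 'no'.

After press 1 at (3,3):
1 0 0 1
0 1 1 1
0 0 1 1
0 0 0 1

After press 2 at (2,3):
1 0 0 1
0 1 1 0
0 0 0 0
0 0 0 0

After press 3 at (0,1):
0 1 1 1
0 0 1 0
0 0 0 0
0 0 0 0

After press 4 at (0,2):
0 0 0 0
0 0 0 0
0 0 0 0
0 0 0 0

Lights still on: 0

Answer: yes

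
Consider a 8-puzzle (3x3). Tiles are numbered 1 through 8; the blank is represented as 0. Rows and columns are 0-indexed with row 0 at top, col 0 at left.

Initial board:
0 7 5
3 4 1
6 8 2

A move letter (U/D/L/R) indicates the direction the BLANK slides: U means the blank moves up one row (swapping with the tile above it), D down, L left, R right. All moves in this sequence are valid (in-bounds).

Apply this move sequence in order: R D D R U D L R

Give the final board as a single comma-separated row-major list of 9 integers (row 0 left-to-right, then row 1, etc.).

After move 1 (R):
7 0 5
3 4 1
6 8 2

After move 2 (D):
7 4 5
3 0 1
6 8 2

After move 3 (D):
7 4 5
3 8 1
6 0 2

After move 4 (R):
7 4 5
3 8 1
6 2 0

After move 5 (U):
7 4 5
3 8 0
6 2 1

After move 6 (D):
7 4 5
3 8 1
6 2 0

After move 7 (L):
7 4 5
3 8 1
6 0 2

After move 8 (R):
7 4 5
3 8 1
6 2 0

Answer: 7, 4, 5, 3, 8, 1, 6, 2, 0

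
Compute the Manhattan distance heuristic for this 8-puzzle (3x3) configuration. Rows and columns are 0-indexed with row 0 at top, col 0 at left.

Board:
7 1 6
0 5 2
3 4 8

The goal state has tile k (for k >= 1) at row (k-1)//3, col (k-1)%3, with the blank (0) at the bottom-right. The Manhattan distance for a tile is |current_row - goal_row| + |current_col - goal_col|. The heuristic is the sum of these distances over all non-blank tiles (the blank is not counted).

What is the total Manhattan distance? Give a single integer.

Answer: 13

Derivation:
Tile 7: (0,0)->(2,0) = 2
Tile 1: (0,1)->(0,0) = 1
Tile 6: (0,2)->(1,2) = 1
Tile 5: (1,1)->(1,1) = 0
Tile 2: (1,2)->(0,1) = 2
Tile 3: (2,0)->(0,2) = 4
Tile 4: (2,1)->(1,0) = 2
Tile 8: (2,2)->(2,1) = 1
Sum: 2 + 1 + 1 + 0 + 2 + 4 + 2 + 1 = 13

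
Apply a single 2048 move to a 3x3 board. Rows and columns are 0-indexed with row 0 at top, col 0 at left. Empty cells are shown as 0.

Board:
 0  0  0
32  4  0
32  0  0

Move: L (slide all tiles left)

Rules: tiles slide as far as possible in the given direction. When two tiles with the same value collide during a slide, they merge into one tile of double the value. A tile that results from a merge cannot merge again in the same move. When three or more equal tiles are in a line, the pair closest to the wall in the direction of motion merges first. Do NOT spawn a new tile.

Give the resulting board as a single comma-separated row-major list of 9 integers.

Answer: 0, 0, 0, 32, 4, 0, 32, 0, 0

Derivation:
Slide left:
row 0: [0, 0, 0] -> [0, 0, 0]
row 1: [32, 4, 0] -> [32, 4, 0]
row 2: [32, 0, 0] -> [32, 0, 0]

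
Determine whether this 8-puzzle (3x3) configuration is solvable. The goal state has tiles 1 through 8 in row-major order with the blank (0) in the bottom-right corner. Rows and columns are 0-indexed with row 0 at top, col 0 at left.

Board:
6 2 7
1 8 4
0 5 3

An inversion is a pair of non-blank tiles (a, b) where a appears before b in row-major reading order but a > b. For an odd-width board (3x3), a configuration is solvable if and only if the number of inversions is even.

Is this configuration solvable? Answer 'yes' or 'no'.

Answer: no

Derivation:
Inversions (pairs i<j in row-major order where tile[i] > tile[j] > 0): 15
15 is odd, so the puzzle is not solvable.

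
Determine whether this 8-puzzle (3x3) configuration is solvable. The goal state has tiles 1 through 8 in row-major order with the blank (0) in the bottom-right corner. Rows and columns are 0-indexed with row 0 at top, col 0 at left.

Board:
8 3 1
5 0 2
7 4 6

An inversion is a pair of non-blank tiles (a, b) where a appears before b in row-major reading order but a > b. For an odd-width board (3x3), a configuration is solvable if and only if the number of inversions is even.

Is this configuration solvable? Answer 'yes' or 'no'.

Inversions (pairs i<j in row-major order where tile[i] > tile[j] > 0): 13
13 is odd, so the puzzle is not solvable.

Answer: no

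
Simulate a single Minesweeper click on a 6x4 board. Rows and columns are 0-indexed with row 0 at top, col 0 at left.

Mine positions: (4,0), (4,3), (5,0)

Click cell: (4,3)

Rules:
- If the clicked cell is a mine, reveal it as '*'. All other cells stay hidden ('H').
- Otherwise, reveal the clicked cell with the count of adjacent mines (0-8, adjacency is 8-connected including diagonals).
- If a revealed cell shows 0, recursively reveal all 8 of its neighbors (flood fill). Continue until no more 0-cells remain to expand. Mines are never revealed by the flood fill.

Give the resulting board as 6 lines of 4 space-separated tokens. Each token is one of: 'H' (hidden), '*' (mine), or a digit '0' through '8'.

H H H H
H H H H
H H H H
H H H H
H H H *
H H H H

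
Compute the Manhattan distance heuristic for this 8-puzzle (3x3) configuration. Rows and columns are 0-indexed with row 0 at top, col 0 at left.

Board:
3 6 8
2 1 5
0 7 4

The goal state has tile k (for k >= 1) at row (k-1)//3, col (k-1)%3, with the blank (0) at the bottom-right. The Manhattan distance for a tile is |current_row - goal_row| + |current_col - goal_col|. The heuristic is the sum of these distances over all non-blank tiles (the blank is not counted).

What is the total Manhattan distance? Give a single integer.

Tile 3: (0,0)->(0,2) = 2
Tile 6: (0,1)->(1,2) = 2
Tile 8: (0,2)->(2,1) = 3
Tile 2: (1,0)->(0,1) = 2
Tile 1: (1,1)->(0,0) = 2
Tile 5: (1,2)->(1,1) = 1
Tile 7: (2,1)->(2,0) = 1
Tile 4: (2,2)->(1,0) = 3
Sum: 2 + 2 + 3 + 2 + 2 + 1 + 1 + 3 = 16

Answer: 16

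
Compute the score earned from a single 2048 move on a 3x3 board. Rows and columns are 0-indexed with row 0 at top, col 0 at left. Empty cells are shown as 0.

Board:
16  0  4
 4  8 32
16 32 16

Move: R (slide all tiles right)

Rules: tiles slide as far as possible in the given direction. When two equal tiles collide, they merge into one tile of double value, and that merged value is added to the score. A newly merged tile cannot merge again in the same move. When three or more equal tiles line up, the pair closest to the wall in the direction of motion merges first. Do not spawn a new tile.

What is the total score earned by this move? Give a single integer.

Slide right:
row 0: [16, 0, 4] -> [0, 16, 4]  score +0 (running 0)
row 1: [4, 8, 32] -> [4, 8, 32]  score +0 (running 0)
row 2: [16, 32, 16] -> [16, 32, 16]  score +0 (running 0)
Board after move:
 0 16  4
 4  8 32
16 32 16

Answer: 0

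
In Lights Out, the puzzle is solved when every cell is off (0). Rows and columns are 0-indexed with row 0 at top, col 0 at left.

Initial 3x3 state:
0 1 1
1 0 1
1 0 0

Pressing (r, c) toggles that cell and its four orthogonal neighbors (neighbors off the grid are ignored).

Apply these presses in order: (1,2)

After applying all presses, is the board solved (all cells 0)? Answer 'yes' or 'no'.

Answer: no

Derivation:
After press 1 at (1,2):
0 1 0
1 1 0
1 0 1

Lights still on: 5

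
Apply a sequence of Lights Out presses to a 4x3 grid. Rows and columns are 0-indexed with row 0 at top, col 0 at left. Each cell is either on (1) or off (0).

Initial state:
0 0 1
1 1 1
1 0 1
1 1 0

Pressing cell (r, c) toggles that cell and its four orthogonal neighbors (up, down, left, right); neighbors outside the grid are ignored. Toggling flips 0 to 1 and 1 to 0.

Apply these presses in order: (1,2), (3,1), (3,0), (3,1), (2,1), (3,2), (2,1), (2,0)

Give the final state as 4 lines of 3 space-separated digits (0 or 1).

After press 1 at (1,2):
0 0 0
1 0 0
1 0 0
1 1 0

After press 2 at (3,1):
0 0 0
1 0 0
1 1 0
0 0 1

After press 3 at (3,0):
0 0 0
1 0 0
0 1 0
1 1 1

After press 4 at (3,1):
0 0 0
1 0 0
0 0 0
0 0 0

After press 5 at (2,1):
0 0 0
1 1 0
1 1 1
0 1 0

After press 6 at (3,2):
0 0 0
1 1 0
1 1 0
0 0 1

After press 7 at (2,1):
0 0 0
1 0 0
0 0 1
0 1 1

After press 8 at (2,0):
0 0 0
0 0 0
1 1 1
1 1 1

Answer: 0 0 0
0 0 0
1 1 1
1 1 1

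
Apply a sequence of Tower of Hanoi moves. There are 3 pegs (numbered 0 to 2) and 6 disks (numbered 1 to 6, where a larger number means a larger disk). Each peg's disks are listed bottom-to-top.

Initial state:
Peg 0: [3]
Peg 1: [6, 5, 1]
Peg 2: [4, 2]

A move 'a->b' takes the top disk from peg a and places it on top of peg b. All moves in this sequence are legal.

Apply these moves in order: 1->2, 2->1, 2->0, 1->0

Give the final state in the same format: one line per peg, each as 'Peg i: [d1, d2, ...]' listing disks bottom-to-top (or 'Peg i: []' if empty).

Answer: Peg 0: [3, 2, 1]
Peg 1: [6, 5]
Peg 2: [4]

Derivation:
After move 1 (1->2):
Peg 0: [3]
Peg 1: [6, 5]
Peg 2: [4, 2, 1]

After move 2 (2->1):
Peg 0: [3]
Peg 1: [6, 5, 1]
Peg 2: [4, 2]

After move 3 (2->0):
Peg 0: [3, 2]
Peg 1: [6, 5, 1]
Peg 2: [4]

After move 4 (1->0):
Peg 0: [3, 2, 1]
Peg 1: [6, 5]
Peg 2: [4]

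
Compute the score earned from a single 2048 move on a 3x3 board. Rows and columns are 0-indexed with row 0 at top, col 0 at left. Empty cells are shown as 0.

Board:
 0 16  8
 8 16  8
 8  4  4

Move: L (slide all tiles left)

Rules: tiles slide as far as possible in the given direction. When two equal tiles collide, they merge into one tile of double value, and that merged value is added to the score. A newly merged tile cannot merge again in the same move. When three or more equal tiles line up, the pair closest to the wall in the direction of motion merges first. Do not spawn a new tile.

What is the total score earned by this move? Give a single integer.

Slide left:
row 0: [0, 16, 8] -> [16, 8, 0]  score +0 (running 0)
row 1: [8, 16, 8] -> [8, 16, 8]  score +0 (running 0)
row 2: [8, 4, 4] -> [8, 8, 0]  score +8 (running 8)
Board after move:
16  8  0
 8 16  8
 8  8  0

Answer: 8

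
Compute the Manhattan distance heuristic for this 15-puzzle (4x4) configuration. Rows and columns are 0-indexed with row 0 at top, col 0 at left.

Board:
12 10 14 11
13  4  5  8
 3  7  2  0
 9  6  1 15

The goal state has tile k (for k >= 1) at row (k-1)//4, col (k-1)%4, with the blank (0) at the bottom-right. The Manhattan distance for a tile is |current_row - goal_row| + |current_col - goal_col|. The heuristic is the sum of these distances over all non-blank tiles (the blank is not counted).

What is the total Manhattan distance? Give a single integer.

Tile 12: at (0,0), goal (2,3), distance |0-2|+|0-3| = 5
Tile 10: at (0,1), goal (2,1), distance |0-2|+|1-1| = 2
Tile 14: at (0,2), goal (3,1), distance |0-3|+|2-1| = 4
Tile 11: at (0,3), goal (2,2), distance |0-2|+|3-2| = 3
Tile 13: at (1,0), goal (3,0), distance |1-3|+|0-0| = 2
Tile 4: at (1,1), goal (0,3), distance |1-0|+|1-3| = 3
Tile 5: at (1,2), goal (1,0), distance |1-1|+|2-0| = 2
Tile 8: at (1,3), goal (1,3), distance |1-1|+|3-3| = 0
Tile 3: at (2,0), goal (0,2), distance |2-0|+|0-2| = 4
Tile 7: at (2,1), goal (1,2), distance |2-1|+|1-2| = 2
Tile 2: at (2,2), goal (0,1), distance |2-0|+|2-1| = 3
Tile 9: at (3,0), goal (2,0), distance |3-2|+|0-0| = 1
Tile 6: at (3,1), goal (1,1), distance |3-1|+|1-1| = 2
Tile 1: at (3,2), goal (0,0), distance |3-0|+|2-0| = 5
Tile 15: at (3,3), goal (3,2), distance |3-3|+|3-2| = 1
Sum: 5 + 2 + 4 + 3 + 2 + 3 + 2 + 0 + 4 + 2 + 3 + 1 + 2 + 5 + 1 = 39

Answer: 39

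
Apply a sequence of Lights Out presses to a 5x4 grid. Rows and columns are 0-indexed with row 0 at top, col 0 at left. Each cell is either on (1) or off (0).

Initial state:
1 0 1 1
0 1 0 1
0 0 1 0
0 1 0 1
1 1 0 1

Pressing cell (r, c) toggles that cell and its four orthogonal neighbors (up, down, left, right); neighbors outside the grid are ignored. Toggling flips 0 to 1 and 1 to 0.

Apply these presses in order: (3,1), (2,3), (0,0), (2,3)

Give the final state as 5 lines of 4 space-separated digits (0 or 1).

Answer: 0 1 1 1
1 1 0 1
0 1 1 0
1 0 1 1
1 0 0 1

Derivation:
After press 1 at (3,1):
1 0 1 1
0 1 0 1
0 1 1 0
1 0 1 1
1 0 0 1

After press 2 at (2,3):
1 0 1 1
0 1 0 0
0 1 0 1
1 0 1 0
1 0 0 1

After press 3 at (0,0):
0 1 1 1
1 1 0 0
0 1 0 1
1 0 1 0
1 0 0 1

After press 4 at (2,3):
0 1 1 1
1 1 0 1
0 1 1 0
1 0 1 1
1 0 0 1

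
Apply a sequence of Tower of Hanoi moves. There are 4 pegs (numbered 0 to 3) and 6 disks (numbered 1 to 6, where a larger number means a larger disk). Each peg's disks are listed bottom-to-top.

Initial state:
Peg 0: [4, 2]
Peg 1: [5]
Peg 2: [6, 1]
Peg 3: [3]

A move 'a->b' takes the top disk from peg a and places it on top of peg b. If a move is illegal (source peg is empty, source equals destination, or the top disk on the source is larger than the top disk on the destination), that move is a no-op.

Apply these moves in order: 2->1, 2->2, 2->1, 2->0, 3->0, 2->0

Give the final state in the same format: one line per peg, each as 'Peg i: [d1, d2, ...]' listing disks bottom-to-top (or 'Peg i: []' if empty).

After move 1 (2->1):
Peg 0: [4, 2]
Peg 1: [5, 1]
Peg 2: [6]
Peg 3: [3]

After move 2 (2->2):
Peg 0: [4, 2]
Peg 1: [5, 1]
Peg 2: [6]
Peg 3: [3]

After move 3 (2->1):
Peg 0: [4, 2]
Peg 1: [5, 1]
Peg 2: [6]
Peg 3: [3]

After move 4 (2->0):
Peg 0: [4, 2]
Peg 1: [5, 1]
Peg 2: [6]
Peg 3: [3]

After move 5 (3->0):
Peg 0: [4, 2]
Peg 1: [5, 1]
Peg 2: [6]
Peg 3: [3]

After move 6 (2->0):
Peg 0: [4, 2]
Peg 1: [5, 1]
Peg 2: [6]
Peg 3: [3]

Answer: Peg 0: [4, 2]
Peg 1: [5, 1]
Peg 2: [6]
Peg 3: [3]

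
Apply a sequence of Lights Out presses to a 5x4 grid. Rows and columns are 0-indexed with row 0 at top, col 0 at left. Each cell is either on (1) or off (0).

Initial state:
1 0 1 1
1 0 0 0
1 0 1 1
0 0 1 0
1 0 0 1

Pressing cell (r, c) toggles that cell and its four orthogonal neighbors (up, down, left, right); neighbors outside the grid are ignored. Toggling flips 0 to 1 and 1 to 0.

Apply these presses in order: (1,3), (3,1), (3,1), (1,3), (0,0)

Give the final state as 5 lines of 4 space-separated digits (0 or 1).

Answer: 0 1 1 1
0 0 0 0
1 0 1 1
0 0 1 0
1 0 0 1

Derivation:
After press 1 at (1,3):
1 0 1 0
1 0 1 1
1 0 1 0
0 0 1 0
1 0 0 1

After press 2 at (3,1):
1 0 1 0
1 0 1 1
1 1 1 0
1 1 0 0
1 1 0 1

After press 3 at (3,1):
1 0 1 0
1 0 1 1
1 0 1 0
0 0 1 0
1 0 0 1

After press 4 at (1,3):
1 0 1 1
1 0 0 0
1 0 1 1
0 0 1 0
1 0 0 1

After press 5 at (0,0):
0 1 1 1
0 0 0 0
1 0 1 1
0 0 1 0
1 0 0 1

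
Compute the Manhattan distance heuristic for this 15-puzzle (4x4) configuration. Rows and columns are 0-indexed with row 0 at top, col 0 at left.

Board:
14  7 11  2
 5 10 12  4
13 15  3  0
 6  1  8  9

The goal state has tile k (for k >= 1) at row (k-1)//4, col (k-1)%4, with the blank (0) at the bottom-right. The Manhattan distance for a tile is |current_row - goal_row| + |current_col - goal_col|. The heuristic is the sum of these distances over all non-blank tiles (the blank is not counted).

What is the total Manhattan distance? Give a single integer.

Tile 14: (0,0)->(3,1) = 4
Tile 7: (0,1)->(1,2) = 2
Tile 11: (0,2)->(2,2) = 2
Tile 2: (0,3)->(0,1) = 2
Tile 5: (1,0)->(1,0) = 0
Tile 10: (1,1)->(2,1) = 1
Tile 12: (1,2)->(2,3) = 2
Tile 4: (1,3)->(0,3) = 1
Tile 13: (2,0)->(3,0) = 1
Tile 15: (2,1)->(3,2) = 2
Tile 3: (2,2)->(0,2) = 2
Tile 6: (3,0)->(1,1) = 3
Tile 1: (3,1)->(0,0) = 4
Tile 8: (3,2)->(1,3) = 3
Tile 9: (3,3)->(2,0) = 4
Sum: 4 + 2 + 2 + 2 + 0 + 1 + 2 + 1 + 1 + 2 + 2 + 3 + 4 + 3 + 4 = 33

Answer: 33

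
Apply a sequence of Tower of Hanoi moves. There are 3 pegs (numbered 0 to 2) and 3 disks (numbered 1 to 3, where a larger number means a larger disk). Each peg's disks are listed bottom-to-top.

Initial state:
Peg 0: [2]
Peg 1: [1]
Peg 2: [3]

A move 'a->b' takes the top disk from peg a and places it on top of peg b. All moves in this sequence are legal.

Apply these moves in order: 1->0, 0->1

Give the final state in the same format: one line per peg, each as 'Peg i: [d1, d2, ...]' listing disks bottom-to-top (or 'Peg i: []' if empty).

Answer: Peg 0: [2]
Peg 1: [1]
Peg 2: [3]

Derivation:
After move 1 (1->0):
Peg 0: [2, 1]
Peg 1: []
Peg 2: [3]

After move 2 (0->1):
Peg 0: [2]
Peg 1: [1]
Peg 2: [3]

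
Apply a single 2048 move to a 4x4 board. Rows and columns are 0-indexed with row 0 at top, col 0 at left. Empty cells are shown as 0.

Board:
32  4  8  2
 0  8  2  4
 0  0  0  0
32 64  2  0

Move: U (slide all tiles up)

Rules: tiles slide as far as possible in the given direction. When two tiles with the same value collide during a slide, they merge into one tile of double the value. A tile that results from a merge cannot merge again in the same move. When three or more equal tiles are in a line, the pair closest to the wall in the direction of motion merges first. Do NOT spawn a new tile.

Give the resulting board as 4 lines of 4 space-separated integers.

Slide up:
col 0: [32, 0, 0, 32] -> [64, 0, 0, 0]
col 1: [4, 8, 0, 64] -> [4, 8, 64, 0]
col 2: [8, 2, 0, 2] -> [8, 4, 0, 0]
col 3: [2, 4, 0, 0] -> [2, 4, 0, 0]

Answer: 64  4  8  2
 0  8  4  4
 0 64  0  0
 0  0  0  0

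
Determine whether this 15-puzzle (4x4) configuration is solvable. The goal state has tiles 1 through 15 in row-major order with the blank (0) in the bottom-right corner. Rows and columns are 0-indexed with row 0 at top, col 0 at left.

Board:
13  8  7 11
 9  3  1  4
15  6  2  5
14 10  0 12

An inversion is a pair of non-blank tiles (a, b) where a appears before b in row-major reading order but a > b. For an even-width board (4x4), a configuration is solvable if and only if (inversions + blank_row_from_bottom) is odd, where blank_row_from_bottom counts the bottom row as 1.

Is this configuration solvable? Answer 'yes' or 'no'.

Answer: yes

Derivation:
Inversions: 52
Blank is in row 3 (0-indexed from top), which is row 1 counting from the bottom (bottom = 1).
52 + 1 = 53, which is odd, so the puzzle is solvable.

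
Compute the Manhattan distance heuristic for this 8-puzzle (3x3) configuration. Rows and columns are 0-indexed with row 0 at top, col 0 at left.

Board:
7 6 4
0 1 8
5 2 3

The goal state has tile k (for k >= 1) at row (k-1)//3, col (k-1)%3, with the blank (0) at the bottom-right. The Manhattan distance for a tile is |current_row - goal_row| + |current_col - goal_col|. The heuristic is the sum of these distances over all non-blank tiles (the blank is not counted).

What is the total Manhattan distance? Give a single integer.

Answer: 17

Derivation:
Tile 7: (0,0)->(2,0) = 2
Tile 6: (0,1)->(1,2) = 2
Tile 4: (0,2)->(1,0) = 3
Tile 1: (1,1)->(0,0) = 2
Tile 8: (1,2)->(2,1) = 2
Tile 5: (2,0)->(1,1) = 2
Tile 2: (2,1)->(0,1) = 2
Tile 3: (2,2)->(0,2) = 2
Sum: 2 + 2 + 3 + 2 + 2 + 2 + 2 + 2 = 17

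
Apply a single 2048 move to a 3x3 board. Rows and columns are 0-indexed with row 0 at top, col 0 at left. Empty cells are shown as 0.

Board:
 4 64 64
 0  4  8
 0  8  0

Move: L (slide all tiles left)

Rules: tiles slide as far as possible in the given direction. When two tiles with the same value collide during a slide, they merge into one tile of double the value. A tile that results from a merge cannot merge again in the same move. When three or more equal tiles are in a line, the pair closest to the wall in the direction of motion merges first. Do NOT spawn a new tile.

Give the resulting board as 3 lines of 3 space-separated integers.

Answer:   4 128   0
  4   8   0
  8   0   0

Derivation:
Slide left:
row 0: [4, 64, 64] -> [4, 128, 0]
row 1: [0, 4, 8] -> [4, 8, 0]
row 2: [0, 8, 0] -> [8, 0, 0]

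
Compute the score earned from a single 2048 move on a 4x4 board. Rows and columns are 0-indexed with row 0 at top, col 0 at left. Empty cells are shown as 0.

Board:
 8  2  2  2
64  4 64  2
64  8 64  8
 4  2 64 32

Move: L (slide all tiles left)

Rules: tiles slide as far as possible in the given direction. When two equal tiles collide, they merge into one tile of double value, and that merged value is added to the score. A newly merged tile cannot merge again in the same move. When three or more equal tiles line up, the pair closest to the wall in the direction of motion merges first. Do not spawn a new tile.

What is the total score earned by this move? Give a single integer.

Slide left:
row 0: [8, 2, 2, 2] -> [8, 4, 2, 0]  score +4 (running 4)
row 1: [64, 4, 64, 2] -> [64, 4, 64, 2]  score +0 (running 4)
row 2: [64, 8, 64, 8] -> [64, 8, 64, 8]  score +0 (running 4)
row 3: [4, 2, 64, 32] -> [4, 2, 64, 32]  score +0 (running 4)
Board after move:
 8  4  2  0
64  4 64  2
64  8 64  8
 4  2 64 32

Answer: 4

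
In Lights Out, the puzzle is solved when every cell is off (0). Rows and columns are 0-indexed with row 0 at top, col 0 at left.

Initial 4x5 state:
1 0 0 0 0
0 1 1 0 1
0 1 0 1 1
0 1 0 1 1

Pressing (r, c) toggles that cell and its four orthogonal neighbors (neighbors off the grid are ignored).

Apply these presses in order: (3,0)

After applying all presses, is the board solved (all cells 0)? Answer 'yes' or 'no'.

Answer: no

Derivation:
After press 1 at (3,0):
1 0 0 0 0
0 1 1 0 1
1 1 0 1 1
1 0 0 1 1

Lights still on: 11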